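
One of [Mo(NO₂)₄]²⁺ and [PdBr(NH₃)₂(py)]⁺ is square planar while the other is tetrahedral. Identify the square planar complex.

For [Mo(NO₂)₄]²⁺: Ligand charges: each nitro (N-bound nitrite) is −1. With an overall charge of +2 the molybdenum centre must be in the +6 oxidation state. Mo sits in group 6, so the d-electron count is 6 − 6 = 0. A d⁰ ion has no crystal-field stabilisation preference between square planar and tetrahedral, so four ligands adopt the sterically favoured tetrahedral geometry. → tetrahedral.
For [PdBr(NH₃)₂(py)]⁺: Summing ligand charges against the +1 overall charge gives an oxidation state of +2 for palladium. Group 10 minus oxidation state 2 gives a d⁸ configuration. A 4d d⁸ ion has a large crystal-field splitting; square planar leaves the high-energy d_{x²−y²} orbital empty and maximises CFSE. → square planar.

[PdBr(NH₃)₂(py)]⁺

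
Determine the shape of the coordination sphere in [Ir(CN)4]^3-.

Summing ligand charges against the −3 overall charge gives an oxidation state of +1 for iridium.
Iridium is a group-9 element; Ir(I) is therefore d⁸.
Coordination number: 4.
A 5d d⁸ ion has a large crystal-field splitting; square planar leaves the high-energy d_{x²−y²} orbital empty and maximises CFSE.

square planar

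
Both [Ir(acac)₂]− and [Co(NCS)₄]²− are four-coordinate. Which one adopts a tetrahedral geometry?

For [Ir(acac)₂]−: Each acetylacetonate is −1; balancing the −1 overall charge requires Ir(I). Ir sits in group 9, so the d-electron count is 9 − 1 = 8. A 5d d⁸ ion has a large crystal-field splitting; square planar leaves the high-energy d_{x²−y²} orbital empty and maximises CFSE. → square planar.
For [Co(NCS)₄]²−: Summing ligand charges against the −2 overall charge gives an oxidation state of +2 for cobalt. Cobalt is a group-9 element; Co(II) is therefore d⁷. For a high-spin 3d d⁷ ion with weak-field ligands the small Δₜ gives little square-planar CFSE advantage, so four ligands adopt the sterically favoured tetrahedral geometry. → tetrahedral.

[Co(NCS)₄]²−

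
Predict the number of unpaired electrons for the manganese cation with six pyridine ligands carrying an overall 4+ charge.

Pyridine is neutral; balancing the +4 overall charge requires Mn(IV).
Mn sits in group 7, so the d-electron count is 7 − 4 = 3.
In an octahedral field the d³ configuration is t₂g³e_g⁰ (only one arrangement possible), giving 3 unpaired electrons.

3 unpaired electrons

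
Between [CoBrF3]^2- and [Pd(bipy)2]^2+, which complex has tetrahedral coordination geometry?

[CoBrF3]^2-

For [CoBrF3]^2-: Ligand charges: each bromide is −1; each fluoride is −1. With an overall charge of −2 the cobalt centre must be in the +2 oxidation state. Cobalt is a group-9 element; Co(II) is therefore d⁷. For a high-spin 3d d⁷ ion with weak-field ligands the small Δₜ gives little square-planar CFSE advantage, so four ligands adopt the sterically favoured tetrahedral geometry. → tetrahedral.
For [Pd(bipy)2]^2+: 2,2′-bipyridine is neutral; balancing the +2 overall charge requires Pd(II). Palladium is a group-10 element; Pd(II) is therefore d⁸. A 4d d⁸ ion has a large crystal-field splitting; square planar leaves the high-energy d_{x²−y²} orbital empty and maximises CFSE. → square planar.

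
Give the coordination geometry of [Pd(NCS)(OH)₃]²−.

square planar

Ligand charges: each isothiocyanate is −1; each hydroxide is −1. With an overall charge of −2 the palladium centre must be in the +2 oxidation state.
Palladium is a group-10 element; Pd(II) is therefore d⁸.
With 4 monodentate ligands the coordination number is 4.
A 4d d⁸ ion has a large crystal-field splitting; square planar leaves the high-energy d_{x²−y²} orbital empty and maximises CFSE.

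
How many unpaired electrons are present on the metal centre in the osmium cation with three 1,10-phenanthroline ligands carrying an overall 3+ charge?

1,10-phenanthroline is neutral; balancing the +3 overall charge requires Os(III).
Group 8 minus oxidation state 3 gives a d⁵ configuration.
Counting donor atoms: 3×1,10-phenanthroline (bidentate) → 6 donors. Coordination number = 6.
The spin state decides the count: a 5d ion has a large Δₒ and is invariably low-spin.
An octahedral low-spin d⁵ ion is t₂g⁵e_g⁰, giving 1 unpaired electron.

1 unpaired electron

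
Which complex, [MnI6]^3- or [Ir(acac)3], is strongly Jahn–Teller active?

[MnI6]^3-

[MnI6]^3-: Summing ligand charges against the −3 overall charge gives an oxidation state of +3 for manganese. Group 7 minus oxidation state 3 gives a d⁴ configuration. Iodide is a weak-field ligand for a first-row metal, so the complex is high-spin. The t₂g³e_g¹ (high-spin) configuration has an unevenly filled e_g set; the Jahn–Teller theorem predicts a tetragonal distortion (typically axial elongation) to lift the degeneracy.
[Ir(acac)3]: Each acetylacetonate is −1; balancing the 0 overall charge requires Ir(III). Ir sits in group 9, so the d-electron count is 9 − 3 = 6. A 5d ion has a large Δₒ and is invariably low-spin. The d⁶ configuration leaves the e_g set evenly filled (or empty) — no strong Jahn–Teller driving force.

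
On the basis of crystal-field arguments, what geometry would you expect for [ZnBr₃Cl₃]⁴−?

octahedral

Ligand charges: each bromide is −1; each chloride is −1. With an overall charge of −4 the zinc centre must be in the +2 oxidation state.
Zinc is a group-12 element; Zn(II) is therefore d¹⁰.
Coordination number: 6.
Six donors around a single metal centre give an octahedral coordination sphere.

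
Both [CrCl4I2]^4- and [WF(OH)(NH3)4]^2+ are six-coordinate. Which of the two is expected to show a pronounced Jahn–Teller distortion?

[CrCl4I2]^4-

[CrCl4I2]^4-: Summing ligand charges against the −4 overall charge gives an oxidation state of +2 for chromium. Chromium is a group-6 element; Cr(II) is therefore d⁴. Chloride and iodide are weak-field ligands for a first-row metal, so the complex is high-spin. The t₂g³e_g¹ (high-spin) configuration has an unevenly filled e_g set; the Jahn–Teller theorem predicts a tetragonal distortion (typically axial elongation) to lift the degeneracy.
[WF(OH)(NH3)4]^2+: Each fluoride is −1; each hydroxide is −1; ammonia is neutral; balancing the +2 overall charge requires W(IV). W sits in group 6, so the d-electron count is 6 − 4 = 2. The d² configuration leaves the e_g set evenly filled (or empty) — no strong Jahn–Teller driving force.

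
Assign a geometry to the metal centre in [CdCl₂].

Summing ligand charges against the 0 overall charge gives an oxidation state of +2 for cadmium.
Group 12 minus oxidation state 2 gives a d¹⁰ configuration.
Coordination number: 2.
A d¹⁰ ion with only two ligands adopts a linear arrangement (sp hybridisation; no CFSE preference).

linear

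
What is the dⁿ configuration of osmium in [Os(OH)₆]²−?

Summing ligand charges against the −2 overall charge gives an oxidation state of +4 for osmium.
Osmium is a group-8 element; Os(IV) is therefore d⁴.

d4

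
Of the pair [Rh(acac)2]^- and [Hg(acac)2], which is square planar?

[Rh(acac)2]^-

For [Rh(acac)2]^-: Summing ligand charges against the −1 overall charge gives an oxidation state of +1 for rhodium. Group 9 minus oxidation state 1 gives a d⁸ configuration. A 4d d⁸ ion has a large crystal-field splitting; square planar leaves the high-energy d_{x²−y²} orbital empty and maximises CFSE. → square planar.
For [Hg(acac)2]: Ligand charges: each acetylacetonate is −1. With an overall charge of 0 the mercury centre must be in the +2 oxidation state. Group 12 minus oxidation state 2 gives a d¹⁰ configuration. A d¹⁰ ion has no crystal-field stabilisation preference between square planar and tetrahedral, so four ligands adopt the sterically favoured tetrahedral geometry. → tetrahedral.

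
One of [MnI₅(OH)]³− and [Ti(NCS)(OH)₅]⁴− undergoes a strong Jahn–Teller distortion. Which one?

[MnI₅(OH)]³−

[MnI₅(OH)]³−: Summing ligand charges against the −3 overall charge gives an oxidation state of +3 for manganese. Mn sits in group 7, so the d-electron count is 7 − 3 = 4. Hydroxide and iodide are weak-field ligands for a first-row metal, so the complex is high-spin. The t₂g³e_g¹ (high-spin) configuration has an unevenly filled e_g set; the Jahn–Teller theorem predicts a tetragonal distortion (typically axial elongation) to lift the degeneracy.
[Ti(NCS)(OH)₅]⁴−: Each isothiocyanate is −1; each hydroxide is −1; balancing the −4 overall charge requires Ti(II). Ti sits in group 4, so the d-electron count is 4 − 2 = 2. The d² configuration leaves the e_g set evenly filled (or empty) — no strong Jahn–Teller driving force.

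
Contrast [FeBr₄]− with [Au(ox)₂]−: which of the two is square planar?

[Au(ox)₂]−

For [FeBr₄]−: Ligand charges: each bromide is −1. With an overall charge of −1 the iron centre must be in the +3 oxidation state. Fe sits in group 8, so the d-electron count is 8 − 3 = 5. A high-spin d⁵ ion has zero CFSE in either geometry, so four ligands adopt the sterically favoured tetrahedral geometry. → tetrahedral.
For [Au(ox)₂]−: Each oxalate is −2; balancing the −1 overall charge requires Au(III). Group 11 minus oxidation state 3 gives a d⁸ configuration. A 5d d⁸ ion has a large crystal-field splitting; square planar leaves the high-energy d_{x²−y²} orbital empty and maximises CFSE. → square planar.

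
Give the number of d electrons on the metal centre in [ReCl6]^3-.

d⁴

Summing ligand charges against the −3 overall charge gives an oxidation state of +3 for rhenium.
Group 7 minus oxidation state 3 gives a d⁴ configuration.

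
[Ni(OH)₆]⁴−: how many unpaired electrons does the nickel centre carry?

Ligand charges: each hydroxide is −1. With an overall charge of −4 the nickel centre must be in the +2 oxidation state.
Ni sits in group 10, so the d-electron count is 10 − 2 = 8.
In an octahedral field the d⁸ configuration is t₂g⁶e_g² (only one arrangement possible), giving 2 unpaired electrons.

2 unpaired electrons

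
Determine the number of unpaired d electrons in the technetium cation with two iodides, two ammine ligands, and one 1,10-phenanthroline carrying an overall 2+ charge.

3 unpaired electrons

Summing ligand charges against the +2 overall charge gives an oxidation state of +4 for technetium.
Tc sits in group 7, so the d-electron count is 7 − 4 = 3.
Counting donor atoms: 2×iodide (monodentate) → 2 donors; 2×ammonia (monodentate) → 2 donors; 1×1,10-phenanthroline (bidentate) → 2 donors. Coordination number = 6.
In an octahedral field the d³ configuration is t₂g³e_g⁰ (only one arrangement possible), giving 3 unpaired electrons.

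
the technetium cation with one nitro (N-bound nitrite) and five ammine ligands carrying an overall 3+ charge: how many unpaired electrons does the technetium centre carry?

3

Summing ligand charges against the +3 overall charge gives an oxidation state of +4 for technetium.
Technetium is a group-7 element; Tc(IV) is therefore d³.
In an octahedral field the d³ configuration is t₂g³e_g⁰ (only one arrangement possible), giving 3 unpaired electrons.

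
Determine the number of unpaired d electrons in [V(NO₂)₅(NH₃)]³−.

3 unpaired electrons

Summing ligand charges against the −3 overall charge gives an oxidation state of +2 for vanadium.
V sits in group 5, so the d-electron count is 5 − 2 = 3.
In an octahedral field the d³ configuration is t₂g³e_g⁰ (only one arrangement possible), giving 3 unpaired electrons.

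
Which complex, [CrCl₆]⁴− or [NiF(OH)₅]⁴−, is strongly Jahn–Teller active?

[CrCl₆]⁴−: Ligand charges: each chloride is −1. With an overall charge of −4 the chromium centre must be in the +2 oxidation state. Chromium is a group-6 element; Cr(II) is therefore d⁴. Chloride is a weak-field ligand for a first-row metal, so the complex is high-spin. The t₂g³e_g¹ (high-spin) configuration has an unevenly filled e_g set; the Jahn–Teller theorem predicts a tetragonal distortion (typically axial elongation) to lift the degeneracy.
[NiF(OH)₅]⁴−: Summing ligand charges against the −4 overall charge gives an oxidation state of +2 for nickel. Ni sits in group 10, so the d-electron count is 10 − 2 = 8. The d⁸ configuration leaves the e_g set evenly filled (or empty) — no strong Jahn–Teller driving force.

[CrCl₆]⁴−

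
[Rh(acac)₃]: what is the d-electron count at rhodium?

Ligand charges: each acetylacetonate is −1. With an overall charge of 0 the rhodium centre must be in the +3 oxidation state.
Group 9 minus oxidation state 3 gives a d⁶ configuration.

d⁶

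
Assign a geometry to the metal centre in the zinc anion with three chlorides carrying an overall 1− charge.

trigonal planar

Each chloride is −1; balancing the −1 overall charge requires Zn(II).
Zinc is a group-12 element; Zn(II) is therefore d¹⁰.
Coordination number: 3.
Three ligands around a d¹⁰ centre minimise repulsion in a trigonal-planar arrangement.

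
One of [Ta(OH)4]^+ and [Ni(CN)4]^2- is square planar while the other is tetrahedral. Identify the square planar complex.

For [Ta(OH)4]^+: Ligand charges: each hydroxide is −1. With an overall charge of +1 the tantalum centre must be in the +5 oxidation state. Tantalum is a group-5 element; Ta(V) is therefore d⁰. A d⁰ ion has no crystal-field stabilisation preference between square planar and tetrahedral, so four ligands adopt the sterically favoured tetrahedral geometry. → tetrahedral.
For [Ni(CN)4]^2-: Summing ligand charges against the −2 overall charge gives an oxidation state of +2 for nickel. Group 10 minus oxidation state 2 gives a d⁸ configuration. Cyanide is a strong-field ligand (high in the spectrochemical series). A 3d d⁸ ion with strong-field ligands gains enough CFSE to favour square planar over tetrahedral. → square planar.

[Ni(CN)4]^2-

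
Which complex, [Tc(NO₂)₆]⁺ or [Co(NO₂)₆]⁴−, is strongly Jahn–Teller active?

[Co(NO₂)₆]⁴−

[Tc(NO₂)₆]⁺: Summing ligand charges against the +1 overall charge gives an oxidation state of +7 for technetium. Tc sits in group 7, so the d-electron count is 7 − 7 = 0. The d⁰ configuration leaves the e_g set evenly filled (or empty) — no strong Jahn–Teller driving force.
[Co(NO₂)₆]⁴−: Ligand charges: each nitro (N-bound nitrite) is −1. With an overall charge of −4 the cobalt centre must be in the +2 oxidation state. Co sits in group 9, so the d-electron count is 9 − 2 = 7. Nitro (N-bound nitrite) is a strong-field ligand (high in the spectrochemical series) for a first-row metal, so the complex is low-spin. The t₂g⁶e_g¹ (low-spin) configuration has an unevenly filled e_g set; the Jahn–Teller theorem predicts a tetragonal distortion (typically axial elongation) to lift the degeneracy.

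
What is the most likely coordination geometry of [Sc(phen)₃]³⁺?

octahedral

1,10-phenanthroline is neutral; balancing the +3 overall charge requires Sc(III).
Scandium is a group-3 element; Sc(III) is therefore d⁰.
Counting donor atoms: 3×1,10-phenanthroline (bidentate) → 6 donors. Coordination number = 6.
Six donors around a single metal centre give an octahedral coordination sphere.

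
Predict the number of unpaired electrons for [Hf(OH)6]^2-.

Each hydroxide is −1; balancing the −2 overall charge requires Hf(IV).
Hf sits in group 4, so the d-electron count is 4 − 4 = 0.
In an octahedral field the d⁰ configuration is t₂g⁰e_g⁰, giving 0 unpaired electrons.

0 unpaired electrons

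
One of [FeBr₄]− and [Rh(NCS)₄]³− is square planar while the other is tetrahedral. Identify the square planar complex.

For [FeBr₄]−: Ligand charges: each bromide is −1. With an overall charge of −1 the iron centre must be in the +3 oxidation state. Iron is a group-8 element; Fe(III) is therefore d⁵. A high-spin d⁵ ion has zero CFSE in either geometry, so four ligands adopt the sterically favoured tetrahedral geometry. → tetrahedral.
For [Rh(NCS)₄]³−: Ligand charges: each isothiocyanate is −1. With an overall charge of −3 the rhodium centre must be in the +1 oxidation state. Group 9 minus oxidation state 1 gives a d⁸ configuration. A 4d d⁸ ion has a large crystal-field splitting; square planar leaves the high-energy d_{x²−y²} orbital empty and maximises CFSE. → square planar.

[Rh(NCS)₄]³−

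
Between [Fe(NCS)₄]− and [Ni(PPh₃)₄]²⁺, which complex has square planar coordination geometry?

[Ni(PPh₃)₄]²⁺

For [Fe(NCS)₄]−: Each isothiocyanate is −1; balancing the −1 overall charge requires Fe(III). Fe sits in group 8, so the d-electron count is 8 − 3 = 5. A high-spin d⁵ ion has zero CFSE in either geometry, so four ligands adopt the sterically favoured tetrahedral geometry. → tetrahedral.
For [Ni(PPh₃)₄]²⁺: Summing ligand charges against the +2 overall charge gives an oxidation state of +2 for nickel. Ni sits in group 10, so the d-electron count is 10 − 2 = 8. Triphenylphosphine is a strong-field ligand (high in the spectrochemical series). A 3d d⁸ ion with strong-field ligands gains enough CFSE to favour square planar over tetrahedral. → square planar.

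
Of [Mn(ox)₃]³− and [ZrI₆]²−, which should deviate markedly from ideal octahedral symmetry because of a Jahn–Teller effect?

[Mn(ox)₃]³−: Summing ligand charges against the −3 overall charge gives an oxidation state of +3 for manganese. Manganese is a group-7 element; Mn(III) is therefore d⁴. Oxalate is a weak-field ligand for a first-row metal, so the complex is high-spin. The t₂g³e_g¹ (high-spin) configuration has an unevenly filled e_g set; the Jahn–Teller theorem predicts a tetragonal distortion (typically axial elongation) to lift the degeneracy.
[ZrI₆]²−: Each iodide is −1; balancing the −2 overall charge requires Zr(IV). Zr sits in group 4, so the d-electron count is 4 − 4 = 0. The d⁰ configuration leaves the e_g set evenly filled (or empty) — no strong Jahn–Teller driving force.

[Mn(ox)₃]³−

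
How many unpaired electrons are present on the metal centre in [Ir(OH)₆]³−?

Summing ligand charges against the −3 overall charge gives an oxidation state of +3 for iridium.
Ir sits in group 9, so the d-electron count is 9 − 3 = 6.
The spin state decides the count: a 5d ion has a large Δₒ and is invariably low-spin.
An octahedral low-spin d⁶ ion is t₂g⁶e_g⁰, giving 0 unpaired electrons.

0 unpaired electrons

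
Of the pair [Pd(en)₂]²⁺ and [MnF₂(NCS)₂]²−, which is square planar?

[Pd(en)₂]²⁺

For [Pd(en)₂]²⁺: Ligand charges: ethylenediamine is neutral. With an overall charge of +2 the palladium centre must be in the +2 oxidation state. Pd sits in group 10, so the d-electron count is 10 − 2 = 8. A 4d d⁸ ion has a large crystal-field splitting; square planar leaves the high-energy d_{x²−y²} orbital empty and maximises CFSE. → square planar.
For [MnF₂(NCS)₂]²−: Ligand charges: each fluoride is −1; each isothiocyanate is −1. With an overall charge of −2 the manganese centre must be in the +2 oxidation state. Mn sits in group 7, so the d-electron count is 7 − 2 = 5. A high-spin d⁵ ion has zero CFSE in either geometry, so four ligands adopt the sterically favoured tetrahedral geometry. → tetrahedral.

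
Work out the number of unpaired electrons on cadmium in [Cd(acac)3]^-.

0 unpaired electrons

Summing ligand charges against the −1 overall charge gives an oxidation state of +2 for cadmium.
Group 12 minus oxidation state 2 gives a d¹⁰ configuration.
Counting donor atoms: 3×acetylacetonate (bidentate) → 6 donors. Coordination number = 6.
In an octahedral field the d¹⁰ configuration is t₂g⁶e_g⁴, giving 0 unpaired electrons.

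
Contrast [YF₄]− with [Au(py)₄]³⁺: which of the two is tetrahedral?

For [YF₄]−: Ligand charges: each fluoride is −1. With an overall charge of −1 the yttrium centre must be in the +3 oxidation state. Group 3 minus oxidation state 3 gives a d⁰ configuration. A d⁰ ion has no crystal-field stabilisation preference between square planar and tetrahedral, so four ligands adopt the sterically favoured tetrahedral geometry. → tetrahedral.
For [Au(py)₄]³⁺: Summing ligand charges against the +3 overall charge gives an oxidation state of +3 for gold. Gold is a group-11 element; Au(III) is therefore d⁸. A 5d d⁸ ion has a large crystal-field splitting; square planar leaves the high-energy d_{x²−y²} orbital empty and maximises CFSE. → square planar.

[YF₄]−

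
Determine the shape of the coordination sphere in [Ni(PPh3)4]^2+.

Ligand charges: triphenylphosphine is neutral. With an overall charge of +2 the nickel centre must be in the +2 oxidation state.
Group 10 minus oxidation state 2 gives a d⁸ configuration.
With 4 monodentate ligands the coordination number is 4.
Triphenylphosphine is a strong-field ligand (high in the spectrochemical series).
A 3d d⁸ ion with strong-field ligands gains enough CFSE to favour square planar over tetrahedral.

square planar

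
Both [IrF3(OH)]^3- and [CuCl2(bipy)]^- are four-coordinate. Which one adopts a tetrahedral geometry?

[CuCl2(bipy)]^-

For [IrF3(OH)]^3-: Each fluoride is −1; each hydroxide is −1; balancing the −3 overall charge requires Ir(I). Group 9 minus oxidation state 1 gives a d⁸ configuration. A 5d d⁸ ion has a large crystal-field splitting; square planar leaves the high-energy d_{x²−y²} orbital empty and maximises CFSE. → square planar.
For [CuCl2(bipy)]^-: Ligand charges: each chloride is −1; 2,2′-bipyridine is neutral. With an overall charge of −1 the copper centre must be in the +1 oxidation state. Copper is a group-11 element; Cu(I) is therefore d¹⁰. A d¹⁰ ion has no crystal-field stabilisation preference between square planar and tetrahedral, so four ligands adopt the sterically favoured tetrahedral geometry. → tetrahedral.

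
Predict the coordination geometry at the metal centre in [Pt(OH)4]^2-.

Each hydroxide is −1; balancing the −2 overall charge requires Pt(II).
Pt sits in group 10, so the d-electron count is 10 − 2 = 8.
With 4 monodentate ligands the coordination number is 4.
A 5d d⁸ ion has a large crystal-field splitting; square planar leaves the high-energy d_{x²−y²} orbital empty and maximises CFSE.

square planar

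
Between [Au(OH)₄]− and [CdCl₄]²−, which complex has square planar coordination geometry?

For [Au(OH)₄]−: Summing ligand charges against the −1 overall charge gives an oxidation state of +3 for gold. Gold is a group-11 element; Au(III) is therefore d⁸. A 5d d⁸ ion has a large crystal-field splitting; square planar leaves the high-energy d_{x²−y²} orbital empty and maximises CFSE. → square planar.
For [CdCl₄]²−: Ligand charges: each chloride is −1. With an overall charge of −2 the cadmium centre must be in the +2 oxidation state. Cadmium is a group-12 element; Cd(II) is therefore d¹⁰. A d¹⁰ ion has no crystal-field stabilisation preference between square planar and tetrahedral, so four ligands adopt the sterically favoured tetrahedral geometry. → tetrahedral.

[Au(OH)₄]−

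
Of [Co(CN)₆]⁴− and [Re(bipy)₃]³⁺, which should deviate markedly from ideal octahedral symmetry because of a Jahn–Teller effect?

[Co(CN)₆]⁴−: Summing ligand charges against the −4 overall charge gives an oxidation state of +2 for cobalt. Group 9 minus oxidation state 2 gives a d⁷ configuration. Cyanide is a strong-field ligand (high in the spectrochemical series) for a first-row metal, so the complex is low-spin. The t₂g⁶e_g¹ (low-spin) configuration has an unevenly filled e_g set; the Jahn–Teller theorem predicts a tetragonal distortion (typically axial elongation) to lift the degeneracy.
[Re(bipy)₃]³⁺: Ligand charges: 2,2′-bipyridine is neutral. With an overall charge of +3 the rhenium centre must be in the +3 oxidation state. Re sits in group 7, so the d-electron count is 7 − 3 = 4. A 5d ion has a large Δₒ and is invariably low-spin. The d⁴ configuration leaves the e_g set evenly filled (or empty) — no strong Jahn–Teller driving force.

[Co(CN)₆]⁴−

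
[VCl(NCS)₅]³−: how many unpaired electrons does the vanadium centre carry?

2

Summing ligand charges against the −3 overall charge gives an oxidation state of +3 for vanadium.
Group 5 minus oxidation state 3 gives a d² configuration.
In an octahedral field the d² configuration is t₂g²e_g⁰ (only one arrangement possible), giving 2 unpaired electrons.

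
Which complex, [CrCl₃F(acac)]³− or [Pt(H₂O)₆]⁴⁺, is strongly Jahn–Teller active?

[CrCl₃F(acac)]³−: Summing ligand charges against the −3 overall charge gives an oxidation state of +2 for chromium. Cr sits in group 6, so the d-electron count is 6 − 2 = 4. Acetylacetonate, chloride, and fluoride are weak-field ligands for a first-row metal, so the complex is high-spin. The t₂g³e_g¹ (high-spin) configuration has an unevenly filled e_g set; the Jahn–Teller theorem predicts a tetragonal distortion (typically axial elongation) to lift the degeneracy.
[Pt(H₂O)₆]⁴⁺: Summing ligand charges against the +4 overall charge gives an oxidation state of +4 for platinum. Pt sits in group 10, so the d-electron count is 10 − 4 = 6. A 5d ion has a large Δₒ and is invariably low-spin. The d⁶ configuration leaves the e_g set evenly filled (or empty) — no strong Jahn–Teller driving force.

[CrCl₃F(acac)]³−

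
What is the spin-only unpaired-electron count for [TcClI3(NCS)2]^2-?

3 unpaired electrons

Each chloride is −1; each iodide is −1; each isothiocyanate is −1; balancing the −2 overall charge requires Tc(IV).
Group 7 minus oxidation state 4 gives a d³ configuration.
In an octahedral field the d³ configuration is t₂g³e_g⁰ (only one arrangement possible), giving 3 unpaired electrons.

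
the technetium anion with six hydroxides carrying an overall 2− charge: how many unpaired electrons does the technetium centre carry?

3 unpaired electrons

Each hydroxide is −1; balancing the −2 overall charge requires Tc(IV).
Technetium is a group-7 element; Tc(IV) is therefore d³.
In an octahedral field the d³ configuration is t₂g³e_g⁰ (only one arrangement possible), giving 3 unpaired electrons.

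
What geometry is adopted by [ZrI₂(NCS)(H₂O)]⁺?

Summing ligand charges against the +1 overall charge gives an oxidation state of +4 for zirconium.
Zirconium is a group-4 element; Zr(IV) is therefore d⁰.
With 4 monodentate ligands the coordination number is 4.
A d⁰ ion has no crystal-field stabilisation preference between square planar and tetrahedral, so four ligands adopt the sterically favoured tetrahedral geometry.

tetrahedral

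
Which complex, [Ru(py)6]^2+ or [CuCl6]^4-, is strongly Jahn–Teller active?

[Ru(py)6]^2+: Pyridine is neutral; balancing the +2 overall charge requires Ru(II). Ru sits in group 8, so the d-electron count is 8 − 2 = 6. A 4d ion has a large Δₒ and is invariably low-spin. The d⁶ configuration leaves the e_g set evenly filled (or empty) — no strong Jahn–Teller driving force.
[CuCl6]^4-: Each chloride is −1; balancing the −4 overall charge requires Cu(II). Copper is a group-11 element; Cu(II) is therefore d⁹. The t₂g⁶e_g³ configuration has an unevenly filled e_g set; the Jahn–Teller theorem predicts a tetragonal distortion (typically axial elongation) to lift the degeneracy.

[CuCl6]^4-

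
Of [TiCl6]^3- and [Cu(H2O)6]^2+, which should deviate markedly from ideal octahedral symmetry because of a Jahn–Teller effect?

[TiCl6]^3-: Summing ligand charges against the −3 overall charge gives an oxidation state of +3 for titanium. Ti sits in group 4, so the d-electron count is 4 − 3 = 1. The d¹ configuration leaves the e_g set evenly filled (or empty) — no strong Jahn–Teller driving force.
[Cu(H2O)6]^2+: Ligand charges: water is neutral. With an overall charge of +2 the copper centre must be in the +2 oxidation state. Cu sits in group 11, so the d-electron count is 11 − 2 = 9. The t₂g⁶e_g³ configuration has an unevenly filled e_g set; the Jahn–Teller theorem predicts a tetragonal distortion (typically axial elongation) to lift the degeneracy.

[Cu(H2O)6]^2+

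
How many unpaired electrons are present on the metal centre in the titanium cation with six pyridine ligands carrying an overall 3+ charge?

1

Ligand charges: pyridine is neutral. With an overall charge of +3 the titanium centre must be in the +3 oxidation state.
Titanium is a group-4 element; Ti(III) is therefore d¹.
In an octahedral field the d¹ configuration is t₂g¹e_g⁰ (only one arrangement possible), giving 1 unpaired electron.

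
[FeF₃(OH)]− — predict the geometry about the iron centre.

Summing ligand charges against the −1 overall charge gives an oxidation state of +3 for iron.
Fe sits in group 8, so the d-electron count is 8 − 3 = 5.
Coordination number: 4.
Fluoride and hydroxide are weak-field ligands.
A high-spin d⁵ ion has zero CFSE in either geometry, so four ligands adopt the sterically favoured tetrahedral geometry.

tetrahedral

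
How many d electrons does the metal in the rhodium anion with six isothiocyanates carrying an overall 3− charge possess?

Summing ligand charges against the −3 overall charge gives an oxidation state of +3 for rhodium.
Rh sits in group 9, so the d-electron count is 9 − 3 = 6.

d6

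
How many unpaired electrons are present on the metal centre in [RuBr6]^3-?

Ligand charges: each bromide is −1. With an overall charge of −3 the ruthenium centre must be in the +3 oxidation state.
Group 8 minus oxidation state 3 gives a d⁵ configuration.
The spin state decides the count: a 4d ion has a large Δₒ and is invariably low-spin.
An octahedral low-spin d⁵ ion is t₂g⁵e_g⁰, giving 1 unpaired electron.

1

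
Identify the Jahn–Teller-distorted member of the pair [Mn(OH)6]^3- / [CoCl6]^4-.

[Mn(OH)6]^3-: Summing ligand charges against the −3 overall charge gives an oxidation state of +3 for manganese. Mn sits in group 7, so the d-electron count is 7 − 3 = 4. Hydroxide is a weak-field ligand for a first-row metal, so the complex is high-spin. The t₂g³e_g¹ (high-spin) configuration has an unevenly filled e_g set; the Jahn–Teller theorem predicts a tetragonal distortion (typically axial elongation) to lift the degeneracy.
[CoCl6]^4-: Ligand charges: each chloride is −1. With an overall charge of −4 the cobalt centre must be in the +2 oxidation state. Group 9 minus oxidation state 2 gives a d⁷ configuration. Chloride is a weak-field ligand for a first-row metal, so the complex is high-spin. The d⁷ configuration leaves the e_g set evenly filled (or empty) — no strong Jahn–Teller driving force.

[Mn(OH)6]^3-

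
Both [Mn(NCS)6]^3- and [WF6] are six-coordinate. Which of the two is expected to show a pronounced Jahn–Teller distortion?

[Mn(NCS)6]^3-: Summing ligand charges against the −3 overall charge gives an oxidation state of +3 for manganese. Group 7 minus oxidation state 3 gives a d⁴ configuration. Isothiocyanate is a weak-field ligand for a first-row metal, so the complex is high-spin. The t₂g³e_g¹ (high-spin) configuration has an unevenly filled e_g set; the Jahn–Teller theorem predicts a tetragonal distortion (typically axial elongation) to lift the degeneracy.
[WF6]: Ligand charges: each fluoride is −1. With an overall charge of 0 the tungsten centre must be in the +6 oxidation state. Group 6 minus oxidation state 6 gives a d⁰ configuration. The d⁰ configuration leaves the e_g set evenly filled (or empty) — no strong Jahn–Teller driving force.

[Mn(NCS)6]^3-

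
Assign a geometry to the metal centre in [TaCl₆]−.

Ligand charges: each chloride is −1. With an overall charge of −1 the tantalum centre must be in the +5 oxidation state.
Group 5 minus oxidation state 5 gives a d⁰ configuration.
With 6 monodentate ligands the coordination number is 6.
Six donors around a single metal centre give an octahedral coordination sphere.

octahedral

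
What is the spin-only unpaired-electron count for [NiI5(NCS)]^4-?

2

Summing ligand charges against the −4 overall charge gives an oxidation state of +2 for nickel.
Nickel is a group-10 element; Ni(II) is therefore d⁸.
In an octahedral field the d⁸ configuration is t₂g⁶e_g² (only one arrangement possible), giving 2 unpaired electrons.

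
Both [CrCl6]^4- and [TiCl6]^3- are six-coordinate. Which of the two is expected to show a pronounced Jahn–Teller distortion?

[CrCl6]^4-: Each chloride is −1; balancing the −4 overall charge requires Cr(II). Chromium is a group-6 element; Cr(II) is therefore d⁴. Chloride is a weak-field ligand for a first-row metal, so the complex is high-spin. The t₂g³e_g¹ (high-spin) configuration has an unevenly filled e_g set; the Jahn–Teller theorem predicts a tetragonal distortion (typically axial elongation) to lift the degeneracy.
[TiCl6]^3-: Ligand charges: each chloride is −1. With an overall charge of −3 the titanium centre must be in the +3 oxidation state. Group 4 minus oxidation state 3 gives a d¹ configuration. The d¹ configuration leaves the e_g set evenly filled (or empty) — no strong Jahn–Teller driving force.

[CrCl6]^4-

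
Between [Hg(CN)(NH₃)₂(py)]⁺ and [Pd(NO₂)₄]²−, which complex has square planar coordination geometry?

[Pd(NO₂)₄]²−

For [Hg(CN)(NH₃)₂(py)]⁺: Summing ligand charges against the +1 overall charge gives an oxidation state of +2 for mercury. Hg sits in group 12, so the d-electron count is 12 − 2 = 10. A d¹⁰ ion has no crystal-field stabilisation preference between square planar and tetrahedral, so four ligands adopt the sterically favoured tetrahedral geometry. → tetrahedral.
For [Pd(NO₂)₄]²−: Ligand charges: each nitro (N-bound nitrite) is −1. With an overall charge of −2 the palladium centre must be in the +2 oxidation state. Palladium is a group-10 element; Pd(II) is therefore d⁸. A 4d d⁸ ion has a large crystal-field splitting; square planar leaves the high-energy d_{x²−y²} orbital empty and maximises CFSE. → square planar.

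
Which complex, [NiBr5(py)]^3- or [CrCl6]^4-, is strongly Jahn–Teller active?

[CrCl6]^4-

[NiBr5(py)]^3-: Each bromide is −1; pyridine is neutral; balancing the −3 overall charge requires Ni(II). Ni sits in group 10, so the d-electron count is 10 − 2 = 8. The d⁸ configuration leaves the e_g set evenly filled (or empty) — no strong Jahn–Teller driving force.
[CrCl6]^4-: Summing ligand charges against the −4 overall charge gives an oxidation state of +2 for chromium. Group 6 minus oxidation state 2 gives a d⁴ configuration. Chloride is a weak-field ligand for a first-row metal, so the complex is high-spin. The t₂g³e_g¹ (high-spin) configuration has an unevenly filled e_g set; the Jahn–Teller theorem predicts a tetragonal distortion (typically axial elongation) to lift the degeneracy.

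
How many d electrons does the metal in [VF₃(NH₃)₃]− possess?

Ligand charges: each fluoride is −1; ammonia is neutral. With an overall charge of −1 the vanadium centre must be in the +2 oxidation state.
V sits in group 5, so the d-electron count is 5 − 2 = 3.

d³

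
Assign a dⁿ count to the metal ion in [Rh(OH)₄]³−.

d⁸

Each hydroxide is −1; balancing the −3 overall charge requires Rh(I).
Group 9 minus oxidation state 1 gives a d⁸ configuration.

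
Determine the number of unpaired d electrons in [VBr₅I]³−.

2 unpaired electrons

Summing ligand charges against the −3 overall charge gives an oxidation state of +3 for vanadium.
V sits in group 5, so the d-electron count is 5 − 3 = 2.
In an octahedral field the d² configuration is t₂g²e_g⁰ (only one arrangement possible), giving 2 unpaired electrons.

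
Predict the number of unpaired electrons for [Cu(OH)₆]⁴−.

1

Ligand charges: each hydroxide is −1. With an overall charge of −4 the copper centre must be in the +2 oxidation state.
Copper is a group-11 element; Cu(II) is therefore d⁹.
In an octahedral field the d⁹ configuration is t₂g⁶e_g³ (only one arrangement possible), giving 1 unpaired electron.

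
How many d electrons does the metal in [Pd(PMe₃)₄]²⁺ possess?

d8

Summing ligand charges against the +2 overall charge gives an oxidation state of +2 for palladium.
Palladium is a group-10 element; Pd(II) is therefore d⁸.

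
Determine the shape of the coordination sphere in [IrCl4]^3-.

square planar

Ligand charges: each chloride is −1. With an overall charge of −3 the iridium centre must be in the +1 oxidation state.
Iridium is a group-9 element; Ir(I) is therefore d⁸.
Coordination number: 4.
A 5d d⁸ ion has a large crystal-field splitting; square planar leaves the high-energy d_{x²−y²} orbital empty and maximises CFSE.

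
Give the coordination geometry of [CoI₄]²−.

tetrahedral

Ligand charges: each iodide is −1. With an overall charge of −2 the cobalt centre must be in the +2 oxidation state.
Group 9 minus oxidation state 2 gives a d⁷ configuration.
With 4 monodentate ligands the coordination number is 4.
Iodide is a weak-field ligand.
For a high-spin 3d d⁷ ion with weak-field ligands the small Δₜ gives little square-planar CFSE advantage, so four ligands adopt the sterically favoured tetrahedral geometry.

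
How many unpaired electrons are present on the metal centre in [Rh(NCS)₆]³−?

0

Each isothiocyanate is −1; balancing the −3 overall charge requires Rh(III).
Rh sits in group 9, so the d-electron count is 9 − 3 = 6.
The spin state decides the count: a 4d ion has a large Δₒ and is invariably low-spin.
An octahedral low-spin d⁶ ion is t₂g⁶e_g⁰, giving 0 unpaired electrons.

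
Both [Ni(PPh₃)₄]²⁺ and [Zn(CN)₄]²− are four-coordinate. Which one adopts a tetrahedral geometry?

[Zn(CN)₄]²−

For [Ni(PPh₃)₄]²⁺: Ligand charges: triphenylphosphine is neutral. With an overall charge of +2 the nickel centre must be in the +2 oxidation state. Nickel is a group-10 element; Ni(II) is therefore d⁸. Triphenylphosphine is a strong-field ligand (high in the spectrochemical series). A 3d d⁸ ion with strong-field ligands gains enough CFSE to favour square planar over tetrahedral. → square planar.
For [Zn(CN)₄]²−: Each cyanide is −1; balancing the −2 overall charge requires Zn(II). Zinc is a group-12 element; Zn(II) is therefore d¹⁰. A d¹⁰ ion has no crystal-field stabilisation preference between square planar and tetrahedral, so four ligands adopt the sterically favoured tetrahedral geometry. → tetrahedral.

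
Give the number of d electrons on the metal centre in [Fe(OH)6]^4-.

d6

Ligand charges: each hydroxide is −1. With an overall charge of −4 the iron centre must be in the +2 oxidation state.
Fe sits in group 8, so the d-electron count is 8 − 2 = 6.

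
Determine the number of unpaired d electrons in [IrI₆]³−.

Each iodide is −1; balancing the −3 overall charge requires Ir(III).
Iridium is a group-9 element; Ir(III) is therefore d⁶.
The spin state decides the count: a 5d ion has a large Δₒ and is invariably low-spin.
An octahedral low-spin d⁶ ion is t₂g⁶e_g⁰, giving 0 unpaired electrons.

0 unpaired electrons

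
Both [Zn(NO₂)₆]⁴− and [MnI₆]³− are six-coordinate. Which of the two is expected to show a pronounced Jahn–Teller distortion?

[Zn(NO₂)₆]⁴−: Summing ligand charges against the −4 overall charge gives an oxidation state of +2 for zinc. Group 12 minus oxidation state 2 gives a d¹⁰ configuration. The d¹⁰ configuration leaves the e_g set evenly filled (or empty) — no strong Jahn–Teller driving force.
[MnI₆]³−: Each iodide is −1; balancing the −3 overall charge requires Mn(III). Manganese is a group-7 element; Mn(III) is therefore d⁴. Iodide is a weak-field ligand for a first-row metal, so the complex is high-spin. The t₂g³e_g¹ (high-spin) configuration has an unevenly filled e_g set; the Jahn–Teller theorem predicts a tetragonal distortion (typically axial elongation) to lift the degeneracy.

[MnI₆]³−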